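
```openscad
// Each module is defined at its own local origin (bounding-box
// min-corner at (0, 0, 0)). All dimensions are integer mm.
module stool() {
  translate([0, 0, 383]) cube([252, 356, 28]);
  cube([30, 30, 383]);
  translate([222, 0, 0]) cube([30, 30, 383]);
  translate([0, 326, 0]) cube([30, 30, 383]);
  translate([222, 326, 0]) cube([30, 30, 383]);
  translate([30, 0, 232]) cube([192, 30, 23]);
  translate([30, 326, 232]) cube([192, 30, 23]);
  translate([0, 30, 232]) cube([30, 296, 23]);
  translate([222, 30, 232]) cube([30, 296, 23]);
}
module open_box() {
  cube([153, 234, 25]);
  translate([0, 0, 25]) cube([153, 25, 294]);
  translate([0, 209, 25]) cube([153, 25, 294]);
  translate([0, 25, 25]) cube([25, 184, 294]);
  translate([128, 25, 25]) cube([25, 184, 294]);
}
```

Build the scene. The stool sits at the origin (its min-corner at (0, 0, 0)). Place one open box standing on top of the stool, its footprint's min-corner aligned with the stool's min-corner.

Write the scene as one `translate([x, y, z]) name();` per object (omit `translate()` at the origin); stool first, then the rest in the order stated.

stool();
translate([0, 0, 411]) open_box();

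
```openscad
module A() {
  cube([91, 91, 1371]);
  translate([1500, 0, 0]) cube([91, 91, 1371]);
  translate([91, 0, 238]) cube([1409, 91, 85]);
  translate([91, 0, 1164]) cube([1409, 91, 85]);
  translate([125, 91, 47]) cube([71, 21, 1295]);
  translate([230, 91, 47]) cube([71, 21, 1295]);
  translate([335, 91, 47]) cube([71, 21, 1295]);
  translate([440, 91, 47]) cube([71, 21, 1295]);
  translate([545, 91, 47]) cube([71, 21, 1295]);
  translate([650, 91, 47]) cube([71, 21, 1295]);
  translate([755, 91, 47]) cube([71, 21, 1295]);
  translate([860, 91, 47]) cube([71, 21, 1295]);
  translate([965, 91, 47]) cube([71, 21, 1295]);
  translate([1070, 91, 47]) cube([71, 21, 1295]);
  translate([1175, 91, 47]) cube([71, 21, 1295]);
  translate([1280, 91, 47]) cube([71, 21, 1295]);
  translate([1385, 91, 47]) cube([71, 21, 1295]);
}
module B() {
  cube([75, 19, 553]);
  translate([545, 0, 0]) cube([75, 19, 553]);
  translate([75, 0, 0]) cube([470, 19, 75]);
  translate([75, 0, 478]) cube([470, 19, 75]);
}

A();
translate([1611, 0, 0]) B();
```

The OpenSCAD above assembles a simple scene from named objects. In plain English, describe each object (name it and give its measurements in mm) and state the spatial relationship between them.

A is a fence section. Two 91×91 mm posts, 1371 mm tall, stand on the floor with a clear span of 1409 mm between their inner faces. Two horizontal rails of 91×85 mm section span the gap between the posts with their undersides at z = 238 mm and z = 1164 mm, flush with the posts' −y face. 13 pickets, each 71 mm wide, 21 mm thick and 1295 mm tall, are fixed to the +y face of the rails with their bottoms at z = 47 mm, evenly spaced across the span with equal gaps (rounded down to the nearest mm) at the −x end and between each pair — any rounding remainder accumulates at the +x end.

B is a picture frame with a 470×403 mm rectangular opening (x by z) and a uniform 75 mm border on every side. Frame depth is 19 mm along y. It is built from two vertical stiles running the full outside height and two horizontal rails spanning the gap between the stiles.

The picture frame is on the floor beside the fence section on its +x side.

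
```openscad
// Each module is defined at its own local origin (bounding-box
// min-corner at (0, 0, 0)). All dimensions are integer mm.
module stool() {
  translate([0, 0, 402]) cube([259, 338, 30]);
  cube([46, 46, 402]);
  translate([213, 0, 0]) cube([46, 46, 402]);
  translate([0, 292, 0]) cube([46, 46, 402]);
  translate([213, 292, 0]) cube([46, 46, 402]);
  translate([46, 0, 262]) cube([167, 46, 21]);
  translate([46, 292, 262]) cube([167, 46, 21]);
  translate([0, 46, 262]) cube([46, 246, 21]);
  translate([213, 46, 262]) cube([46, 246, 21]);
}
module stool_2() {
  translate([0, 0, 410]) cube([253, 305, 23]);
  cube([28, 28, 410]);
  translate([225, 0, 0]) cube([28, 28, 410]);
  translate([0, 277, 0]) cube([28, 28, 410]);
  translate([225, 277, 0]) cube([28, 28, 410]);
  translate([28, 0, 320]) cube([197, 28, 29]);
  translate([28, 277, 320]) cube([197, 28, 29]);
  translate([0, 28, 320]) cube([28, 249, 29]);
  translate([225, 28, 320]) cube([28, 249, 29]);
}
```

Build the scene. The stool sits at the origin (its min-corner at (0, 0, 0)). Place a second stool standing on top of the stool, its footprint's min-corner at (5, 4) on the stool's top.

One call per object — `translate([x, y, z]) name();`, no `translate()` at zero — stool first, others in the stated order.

stool();
translate([5, 4, 432]) stool_2();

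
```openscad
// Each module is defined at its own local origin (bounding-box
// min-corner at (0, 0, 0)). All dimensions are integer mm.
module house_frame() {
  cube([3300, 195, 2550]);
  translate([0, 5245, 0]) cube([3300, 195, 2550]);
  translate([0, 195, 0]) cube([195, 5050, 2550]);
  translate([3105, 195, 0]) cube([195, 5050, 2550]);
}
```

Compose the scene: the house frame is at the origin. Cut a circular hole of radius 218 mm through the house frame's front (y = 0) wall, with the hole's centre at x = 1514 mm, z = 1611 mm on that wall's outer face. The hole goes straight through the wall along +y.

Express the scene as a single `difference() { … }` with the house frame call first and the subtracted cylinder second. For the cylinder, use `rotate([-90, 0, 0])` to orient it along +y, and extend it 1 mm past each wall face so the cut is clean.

difference() {
  house_frame();
  translate([1514, -1, 1611]) rotate([-90, 0, 0]) cylinder(h = 197, r = 218);
}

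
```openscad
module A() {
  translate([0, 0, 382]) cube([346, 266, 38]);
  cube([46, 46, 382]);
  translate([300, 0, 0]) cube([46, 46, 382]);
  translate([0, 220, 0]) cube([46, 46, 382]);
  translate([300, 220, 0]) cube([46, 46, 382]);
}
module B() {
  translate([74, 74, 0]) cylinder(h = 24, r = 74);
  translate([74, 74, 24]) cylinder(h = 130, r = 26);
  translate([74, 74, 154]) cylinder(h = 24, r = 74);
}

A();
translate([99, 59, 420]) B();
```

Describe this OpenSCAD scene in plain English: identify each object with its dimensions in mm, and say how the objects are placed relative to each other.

A is a four-legged stool. The seat is 346×266 mm, 38 mm thick, top at z = 420 mm. It stands on four square legs, each 46×46 mm in cross-section, from z = 0 to the seat underside, each flush with a corner of the seat.

B is a spool: two coaxial disc flanges of radius 74 mm and thickness 24 mm, joined by a core cylinder of radius 26 mm and height 130 mm. The lower flange rests on z = 0 and the three cylinders share a vertical axis.

The spool is on top of the stool, centred.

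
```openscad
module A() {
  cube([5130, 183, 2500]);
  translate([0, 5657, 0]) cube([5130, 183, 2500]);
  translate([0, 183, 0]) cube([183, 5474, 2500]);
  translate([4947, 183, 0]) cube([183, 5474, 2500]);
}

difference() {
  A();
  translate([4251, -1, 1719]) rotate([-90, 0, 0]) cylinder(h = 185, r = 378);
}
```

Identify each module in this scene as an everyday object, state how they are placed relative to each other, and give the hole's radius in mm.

A is a house frame. The house frame has a circular hole through its front wall. The hole's radius is 378 mm.

The subtracted cylinder has r = 378 mm.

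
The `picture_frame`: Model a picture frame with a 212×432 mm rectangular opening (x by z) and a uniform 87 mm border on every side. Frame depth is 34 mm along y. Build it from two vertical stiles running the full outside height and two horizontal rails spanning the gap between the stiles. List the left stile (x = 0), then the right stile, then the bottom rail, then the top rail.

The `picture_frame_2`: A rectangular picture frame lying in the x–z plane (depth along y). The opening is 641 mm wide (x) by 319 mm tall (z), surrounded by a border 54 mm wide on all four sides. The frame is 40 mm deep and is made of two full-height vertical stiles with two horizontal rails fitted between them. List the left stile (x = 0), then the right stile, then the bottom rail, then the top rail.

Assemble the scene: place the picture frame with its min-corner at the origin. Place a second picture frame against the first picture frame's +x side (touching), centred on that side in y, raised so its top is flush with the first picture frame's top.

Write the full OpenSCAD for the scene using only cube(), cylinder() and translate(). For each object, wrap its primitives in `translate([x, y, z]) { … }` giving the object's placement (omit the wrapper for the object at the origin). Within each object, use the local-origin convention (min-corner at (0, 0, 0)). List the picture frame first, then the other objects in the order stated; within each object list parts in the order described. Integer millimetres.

cube([87, 34, 606]);
translate([299, 0, 0]) cube([87, 34, 606]);
translate([87, 0, 0]) cube([212, 34, 87]);
translate([87, 0, 519]) cube([212, 34, 87]);
translate([386, -3, 179]) {
  cube([54, 40, 427]);
  translate([695, 0, 0]) cube([54, 40, 427]);
  translate([54, 0, 0]) cube([641, 40, 54]);
  translate([54, 0, 373]) cube([641, 40, 54]);
}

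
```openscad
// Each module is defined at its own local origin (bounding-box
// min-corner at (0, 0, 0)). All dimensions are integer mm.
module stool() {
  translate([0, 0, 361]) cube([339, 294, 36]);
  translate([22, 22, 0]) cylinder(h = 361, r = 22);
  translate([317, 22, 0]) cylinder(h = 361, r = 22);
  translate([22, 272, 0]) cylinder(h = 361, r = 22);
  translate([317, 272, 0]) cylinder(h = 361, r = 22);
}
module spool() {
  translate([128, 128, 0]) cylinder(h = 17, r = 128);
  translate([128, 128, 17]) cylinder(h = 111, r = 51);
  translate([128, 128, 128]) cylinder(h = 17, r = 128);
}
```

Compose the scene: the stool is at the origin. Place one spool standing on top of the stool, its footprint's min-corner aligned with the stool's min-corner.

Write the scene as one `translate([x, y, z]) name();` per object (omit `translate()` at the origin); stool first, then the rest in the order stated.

stool();
translate([0, 0, 397]) spool();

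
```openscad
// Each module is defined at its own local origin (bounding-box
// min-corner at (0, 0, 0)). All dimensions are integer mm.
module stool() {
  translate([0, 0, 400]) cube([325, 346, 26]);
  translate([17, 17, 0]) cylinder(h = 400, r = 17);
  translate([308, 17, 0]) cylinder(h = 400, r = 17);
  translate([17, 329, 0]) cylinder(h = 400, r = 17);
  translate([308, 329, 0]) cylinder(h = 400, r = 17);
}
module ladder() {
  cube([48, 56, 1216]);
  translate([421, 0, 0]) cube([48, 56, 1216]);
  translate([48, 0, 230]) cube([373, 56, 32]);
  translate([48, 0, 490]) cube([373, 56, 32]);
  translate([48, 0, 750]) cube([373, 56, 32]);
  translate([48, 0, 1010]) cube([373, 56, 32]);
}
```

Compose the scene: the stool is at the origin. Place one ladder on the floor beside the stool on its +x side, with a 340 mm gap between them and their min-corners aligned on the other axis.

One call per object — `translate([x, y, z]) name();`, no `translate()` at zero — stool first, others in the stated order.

stool();
translate([665, 0, 0]) ladder();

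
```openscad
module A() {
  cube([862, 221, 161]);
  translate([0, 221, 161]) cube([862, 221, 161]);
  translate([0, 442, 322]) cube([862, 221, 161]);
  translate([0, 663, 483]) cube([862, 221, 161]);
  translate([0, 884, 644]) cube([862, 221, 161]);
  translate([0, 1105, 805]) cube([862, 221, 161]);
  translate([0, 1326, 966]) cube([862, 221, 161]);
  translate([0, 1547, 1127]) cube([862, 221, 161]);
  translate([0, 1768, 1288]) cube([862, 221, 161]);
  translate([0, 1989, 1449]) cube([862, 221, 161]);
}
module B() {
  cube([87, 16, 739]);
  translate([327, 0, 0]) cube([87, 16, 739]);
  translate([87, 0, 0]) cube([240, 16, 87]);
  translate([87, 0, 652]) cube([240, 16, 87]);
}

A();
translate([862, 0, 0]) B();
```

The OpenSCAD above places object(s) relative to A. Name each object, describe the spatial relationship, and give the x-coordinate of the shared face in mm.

A is a staircase. B is a picture frame. The picture frame is against the staircase's +x side, with their −y faces flush. The x-coordinate of the shared face is 862 mm.

The staircase's +x face and the picture frame's −x face are both at x = 862 mm.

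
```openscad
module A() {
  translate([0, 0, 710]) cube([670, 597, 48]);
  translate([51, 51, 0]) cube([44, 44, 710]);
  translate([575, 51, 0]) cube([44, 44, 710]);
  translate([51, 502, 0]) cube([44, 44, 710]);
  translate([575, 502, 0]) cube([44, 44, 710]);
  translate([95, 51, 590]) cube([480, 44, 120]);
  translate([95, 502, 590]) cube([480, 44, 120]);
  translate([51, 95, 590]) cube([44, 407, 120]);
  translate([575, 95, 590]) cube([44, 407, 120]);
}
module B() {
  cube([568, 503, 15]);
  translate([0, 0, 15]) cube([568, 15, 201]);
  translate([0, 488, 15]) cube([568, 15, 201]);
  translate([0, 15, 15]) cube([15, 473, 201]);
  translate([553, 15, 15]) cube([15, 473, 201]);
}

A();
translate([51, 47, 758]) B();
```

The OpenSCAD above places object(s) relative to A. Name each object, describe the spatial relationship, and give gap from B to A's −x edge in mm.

The open box's min-x is at 51; the table's min-x is 0; gap = 51 mm.

A is a table. B is an open box. The open box is on top of the table, centred. The gap from the open box to the table's −x edge is 51 mm.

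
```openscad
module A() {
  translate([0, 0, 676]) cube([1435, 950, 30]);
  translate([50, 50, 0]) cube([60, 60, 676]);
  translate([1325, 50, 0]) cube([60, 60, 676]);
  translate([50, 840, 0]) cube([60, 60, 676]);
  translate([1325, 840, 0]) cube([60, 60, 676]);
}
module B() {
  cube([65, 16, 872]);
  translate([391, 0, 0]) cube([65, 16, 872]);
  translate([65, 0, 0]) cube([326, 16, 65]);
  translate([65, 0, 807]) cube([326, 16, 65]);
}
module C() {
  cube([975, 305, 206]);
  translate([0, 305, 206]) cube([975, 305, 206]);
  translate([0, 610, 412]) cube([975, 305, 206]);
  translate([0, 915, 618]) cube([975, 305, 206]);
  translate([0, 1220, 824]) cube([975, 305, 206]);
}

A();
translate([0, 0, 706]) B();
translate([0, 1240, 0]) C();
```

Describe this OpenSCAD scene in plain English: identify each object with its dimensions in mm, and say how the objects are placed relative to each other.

A is a table with a 1435×950 mm rectangular top, 30 mm thick, top surface at z = 706 mm, supported by four 60×60 mm square legs, each inset 50 mm from the nearest pair of top edges, running from the floor.

B is a picture frame with a 326×742 mm rectangular opening (x by z) and a uniform 65 mm border on every side. Frame depth is 16 mm along y. It is built from two vertical stiles running the full outside height and two horizontal rails spanning the gap between the stiles.

C is a run of 5 identical solid stair steps. Each tread is 975×305 mm and each step block is 206 mm high. Step 1 rests on the floor; step k is offset from step 1 by (k−1)×305 mm in y and (k−1)×206 mm in z.

The picture frame is on top of the table. The staircase is on the floor beside the table on its +y side.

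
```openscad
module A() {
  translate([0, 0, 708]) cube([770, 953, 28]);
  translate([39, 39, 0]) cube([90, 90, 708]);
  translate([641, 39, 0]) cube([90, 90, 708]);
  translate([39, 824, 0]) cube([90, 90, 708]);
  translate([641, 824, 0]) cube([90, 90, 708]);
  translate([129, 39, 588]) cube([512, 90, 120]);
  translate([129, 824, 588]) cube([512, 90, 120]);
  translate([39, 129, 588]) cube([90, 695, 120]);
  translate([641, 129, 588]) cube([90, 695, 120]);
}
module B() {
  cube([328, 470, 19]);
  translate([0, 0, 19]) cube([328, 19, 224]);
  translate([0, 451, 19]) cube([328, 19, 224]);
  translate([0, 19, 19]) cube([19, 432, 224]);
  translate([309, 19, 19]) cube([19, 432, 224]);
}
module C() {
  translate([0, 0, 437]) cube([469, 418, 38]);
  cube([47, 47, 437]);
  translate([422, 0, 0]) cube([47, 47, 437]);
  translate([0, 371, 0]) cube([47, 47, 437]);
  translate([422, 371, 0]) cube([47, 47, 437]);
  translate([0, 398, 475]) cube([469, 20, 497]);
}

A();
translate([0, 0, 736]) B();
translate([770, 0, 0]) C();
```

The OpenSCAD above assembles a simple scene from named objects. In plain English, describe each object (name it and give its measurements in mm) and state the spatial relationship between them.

A is a table with a 770×953 mm rectangular top, 28 mm thick, top surface at z = 736 mm, supported by four 90×90 mm square legs, each inset 39 mm from the nearest pair of top edges, running from the floor. Four apron rails, 90 mm thick and 120 mm tall, run between adjacent legs with their top edges flush with the underside of the top and their outer faces flush with the legs' outer faces.

B is an open storage box with external size 328×470×243 mm and wall thickness 19 mm (the base is also 19 mm thick). The base covers the whole footprint; the four walls stand on the base, with the y-facing walls full-width and the x-facing walls fitting between their inner faces.

C is a chair. The seat is a 469×418×38 mm slab with its top at z = 475 mm, on four 47×47 mm corner legs (flush with the seat edges, standing on z = 0). A flat backrest 20 mm thick, 497 mm tall, spans the full seat width and rises from the seat top along its +y edge, rear face flush with the rear of the seat.

The open box is on top of the table. The chair is against the table's +x side, with their −y faces flush.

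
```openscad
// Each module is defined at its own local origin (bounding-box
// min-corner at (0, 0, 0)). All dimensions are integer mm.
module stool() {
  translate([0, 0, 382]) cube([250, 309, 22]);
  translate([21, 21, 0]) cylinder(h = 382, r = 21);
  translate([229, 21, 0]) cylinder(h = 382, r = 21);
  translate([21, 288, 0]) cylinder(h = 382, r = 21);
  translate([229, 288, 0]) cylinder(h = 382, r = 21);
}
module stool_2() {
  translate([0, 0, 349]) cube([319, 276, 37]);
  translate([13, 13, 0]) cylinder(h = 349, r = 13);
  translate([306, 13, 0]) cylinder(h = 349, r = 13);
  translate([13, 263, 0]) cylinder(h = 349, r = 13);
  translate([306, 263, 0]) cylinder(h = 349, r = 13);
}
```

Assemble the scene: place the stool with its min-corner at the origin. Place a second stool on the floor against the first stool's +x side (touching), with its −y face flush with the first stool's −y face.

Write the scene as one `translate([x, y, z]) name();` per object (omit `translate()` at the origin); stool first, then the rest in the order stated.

stool();
translate([250, 0, 0]) stool_2();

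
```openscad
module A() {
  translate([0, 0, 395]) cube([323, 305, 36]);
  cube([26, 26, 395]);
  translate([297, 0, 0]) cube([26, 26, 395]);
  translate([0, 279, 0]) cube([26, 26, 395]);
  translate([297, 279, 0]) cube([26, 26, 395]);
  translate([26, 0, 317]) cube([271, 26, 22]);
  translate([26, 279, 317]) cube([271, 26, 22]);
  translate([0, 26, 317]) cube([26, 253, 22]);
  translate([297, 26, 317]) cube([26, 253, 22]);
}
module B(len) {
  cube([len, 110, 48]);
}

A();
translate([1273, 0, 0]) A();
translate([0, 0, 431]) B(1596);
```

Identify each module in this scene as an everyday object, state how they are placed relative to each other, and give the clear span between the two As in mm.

Second stool starts at x = 1273; first ends at x = 323; clear span = 1273 − 323 = 950 mm.

A is a stool. B is a beam. A beam spans the tops of two stools. The clear span between the two stools is 950 mm.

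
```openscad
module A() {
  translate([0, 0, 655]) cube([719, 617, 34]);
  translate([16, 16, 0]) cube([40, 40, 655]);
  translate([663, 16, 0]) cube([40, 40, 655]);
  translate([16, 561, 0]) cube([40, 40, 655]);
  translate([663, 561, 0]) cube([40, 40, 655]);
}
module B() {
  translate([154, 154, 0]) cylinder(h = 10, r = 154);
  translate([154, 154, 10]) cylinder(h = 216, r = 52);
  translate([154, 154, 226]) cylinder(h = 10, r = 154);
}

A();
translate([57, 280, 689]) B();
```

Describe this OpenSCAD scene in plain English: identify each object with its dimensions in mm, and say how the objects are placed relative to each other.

A is a rectangular dining table. The top is 719×617×34 mm with its upper surface at z = 689 mm. It stands on four 40×40 mm square legs, each inset 16 mm from the nearest pair of top edges, running from the floor to the underside of the top.

B is a spool: two coaxial disc flanges of radius 154 mm and thickness 10 mm, joined by a core cylinder of radius 52 mm and height 216 mm. The lower flange rests on z = 0 and the three cylinders share a vertical axis.

The spool is on top of the table.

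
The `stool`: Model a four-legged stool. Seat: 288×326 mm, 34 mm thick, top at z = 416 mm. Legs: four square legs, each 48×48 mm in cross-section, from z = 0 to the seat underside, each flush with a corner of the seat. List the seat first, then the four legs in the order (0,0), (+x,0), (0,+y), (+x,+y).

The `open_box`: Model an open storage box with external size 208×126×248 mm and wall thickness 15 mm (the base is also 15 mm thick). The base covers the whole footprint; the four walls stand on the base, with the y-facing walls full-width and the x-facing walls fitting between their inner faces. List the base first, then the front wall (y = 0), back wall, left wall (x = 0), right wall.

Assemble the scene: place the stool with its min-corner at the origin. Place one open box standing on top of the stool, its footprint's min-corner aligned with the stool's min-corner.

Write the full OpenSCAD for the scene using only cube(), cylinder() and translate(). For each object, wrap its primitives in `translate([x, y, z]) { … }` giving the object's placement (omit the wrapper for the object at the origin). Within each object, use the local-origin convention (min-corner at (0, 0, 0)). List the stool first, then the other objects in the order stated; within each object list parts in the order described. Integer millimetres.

translate([0, 0, 382]) cube([288, 326, 34]);
cube([48, 48, 382]);
translate([240, 0, 0]) cube([48, 48, 382]);
translate([0, 278, 0]) cube([48, 48, 382]);
translate([240, 278, 0]) cube([48, 48, 382]);
translate([0, 0, 416]) {
  cube([208, 126, 15]);
  translate([0, 0, 15]) cube([208, 15, 233]);
  translate([0, 111, 15]) cube([208, 15, 233]);
  translate([0, 15, 15]) cube([15, 96, 233]);
  translate([193, 15, 15]) cube([15, 96, 233]);
}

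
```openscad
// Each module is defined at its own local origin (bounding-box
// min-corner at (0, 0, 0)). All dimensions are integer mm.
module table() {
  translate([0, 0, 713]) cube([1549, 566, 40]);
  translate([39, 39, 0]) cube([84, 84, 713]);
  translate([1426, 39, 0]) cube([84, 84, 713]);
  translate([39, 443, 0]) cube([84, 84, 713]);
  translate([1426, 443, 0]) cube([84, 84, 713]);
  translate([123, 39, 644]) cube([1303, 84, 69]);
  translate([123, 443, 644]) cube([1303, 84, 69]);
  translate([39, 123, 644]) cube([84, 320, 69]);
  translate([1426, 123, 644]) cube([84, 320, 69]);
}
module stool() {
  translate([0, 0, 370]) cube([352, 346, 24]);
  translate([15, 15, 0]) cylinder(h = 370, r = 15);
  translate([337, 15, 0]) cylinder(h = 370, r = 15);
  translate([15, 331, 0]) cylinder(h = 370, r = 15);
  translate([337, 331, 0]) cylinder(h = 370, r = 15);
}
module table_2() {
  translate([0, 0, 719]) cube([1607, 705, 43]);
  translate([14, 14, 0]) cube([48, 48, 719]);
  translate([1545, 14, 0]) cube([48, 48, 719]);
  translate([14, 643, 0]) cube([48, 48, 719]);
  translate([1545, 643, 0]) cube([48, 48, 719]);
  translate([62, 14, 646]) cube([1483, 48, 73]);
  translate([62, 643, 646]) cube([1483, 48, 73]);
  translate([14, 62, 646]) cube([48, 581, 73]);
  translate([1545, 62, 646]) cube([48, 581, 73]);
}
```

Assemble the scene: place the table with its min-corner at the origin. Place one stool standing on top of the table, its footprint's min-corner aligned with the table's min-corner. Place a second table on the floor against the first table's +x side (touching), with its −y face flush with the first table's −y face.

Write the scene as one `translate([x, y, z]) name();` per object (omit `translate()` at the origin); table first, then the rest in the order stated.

table();
translate([0, 0, 753]) stool();
translate([1549, 0, 0]) table_2();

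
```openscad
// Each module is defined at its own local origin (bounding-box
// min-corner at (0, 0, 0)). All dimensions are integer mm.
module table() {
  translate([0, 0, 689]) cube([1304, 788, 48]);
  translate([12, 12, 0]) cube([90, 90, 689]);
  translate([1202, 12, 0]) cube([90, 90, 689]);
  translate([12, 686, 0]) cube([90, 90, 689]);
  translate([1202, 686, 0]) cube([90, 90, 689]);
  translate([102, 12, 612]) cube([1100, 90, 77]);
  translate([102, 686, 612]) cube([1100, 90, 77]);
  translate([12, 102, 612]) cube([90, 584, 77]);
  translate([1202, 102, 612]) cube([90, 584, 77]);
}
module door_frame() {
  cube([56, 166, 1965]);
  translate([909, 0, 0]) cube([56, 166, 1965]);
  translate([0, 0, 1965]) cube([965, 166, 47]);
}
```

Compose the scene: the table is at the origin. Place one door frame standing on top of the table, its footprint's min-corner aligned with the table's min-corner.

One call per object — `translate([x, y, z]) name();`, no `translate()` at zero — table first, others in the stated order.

table();
translate([0, 0, 737]) door_frame();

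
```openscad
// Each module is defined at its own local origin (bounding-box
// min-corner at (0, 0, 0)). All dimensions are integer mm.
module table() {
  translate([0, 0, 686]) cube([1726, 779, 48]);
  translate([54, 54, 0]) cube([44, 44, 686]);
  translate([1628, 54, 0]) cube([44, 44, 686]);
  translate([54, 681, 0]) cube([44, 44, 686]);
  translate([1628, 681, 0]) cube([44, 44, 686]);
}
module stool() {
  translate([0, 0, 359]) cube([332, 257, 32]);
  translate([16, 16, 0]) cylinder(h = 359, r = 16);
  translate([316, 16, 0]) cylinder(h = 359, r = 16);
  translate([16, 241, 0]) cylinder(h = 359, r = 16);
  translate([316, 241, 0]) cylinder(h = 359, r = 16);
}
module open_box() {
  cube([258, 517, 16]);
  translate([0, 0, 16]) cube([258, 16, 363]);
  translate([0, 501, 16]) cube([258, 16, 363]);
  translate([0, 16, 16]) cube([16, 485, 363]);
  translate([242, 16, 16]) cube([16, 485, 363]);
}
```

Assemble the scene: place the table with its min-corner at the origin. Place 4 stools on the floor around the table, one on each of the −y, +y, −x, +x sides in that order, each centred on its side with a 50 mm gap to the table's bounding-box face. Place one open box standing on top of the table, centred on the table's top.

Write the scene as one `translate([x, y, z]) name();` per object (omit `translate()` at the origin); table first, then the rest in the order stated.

table();
translate([697, -307, 0]) stool();
translate([697, 829, 0]) stool();
translate([-382, 261, 0]) stool();
translate([1776, 261, 0]) stool();
translate([734, 131, 734]) open_box();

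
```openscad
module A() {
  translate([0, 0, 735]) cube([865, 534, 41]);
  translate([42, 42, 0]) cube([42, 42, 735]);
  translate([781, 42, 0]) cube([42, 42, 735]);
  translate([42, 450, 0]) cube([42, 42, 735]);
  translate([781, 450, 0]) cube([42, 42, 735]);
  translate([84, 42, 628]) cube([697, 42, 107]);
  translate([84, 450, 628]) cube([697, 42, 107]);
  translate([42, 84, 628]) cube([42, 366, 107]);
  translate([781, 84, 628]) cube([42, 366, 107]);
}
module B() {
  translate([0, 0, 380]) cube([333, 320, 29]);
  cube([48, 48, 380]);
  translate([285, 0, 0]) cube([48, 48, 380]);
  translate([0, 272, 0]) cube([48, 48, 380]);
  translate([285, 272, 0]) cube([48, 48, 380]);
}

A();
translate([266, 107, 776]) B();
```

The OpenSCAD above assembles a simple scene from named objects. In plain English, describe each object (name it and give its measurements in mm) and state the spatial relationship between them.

A is a table: top 865 mm (x) × 534 mm (y), 41 mm thick, upper face at z = 776 mm, on four 42×42 mm square legs, each inset 42 mm from the nearest pair of top edges, running from z = 0 to the bottom of the top. Four apron rails, 42 mm thick and 107 mm tall, run between adjacent legs with their top edges flush with the underside of the top and their outer faces flush with the legs' outer faces.

B is a simple wooden stool: a rectangular seat 333 mm (x) by 320 mm (y), 29 mm thick, top face at z = 409 mm, on four square legs, each 48×48 mm in cross-section. The legs rest on z = 0, each flush with a corner of the seat.

The stool is on top of the table, centred.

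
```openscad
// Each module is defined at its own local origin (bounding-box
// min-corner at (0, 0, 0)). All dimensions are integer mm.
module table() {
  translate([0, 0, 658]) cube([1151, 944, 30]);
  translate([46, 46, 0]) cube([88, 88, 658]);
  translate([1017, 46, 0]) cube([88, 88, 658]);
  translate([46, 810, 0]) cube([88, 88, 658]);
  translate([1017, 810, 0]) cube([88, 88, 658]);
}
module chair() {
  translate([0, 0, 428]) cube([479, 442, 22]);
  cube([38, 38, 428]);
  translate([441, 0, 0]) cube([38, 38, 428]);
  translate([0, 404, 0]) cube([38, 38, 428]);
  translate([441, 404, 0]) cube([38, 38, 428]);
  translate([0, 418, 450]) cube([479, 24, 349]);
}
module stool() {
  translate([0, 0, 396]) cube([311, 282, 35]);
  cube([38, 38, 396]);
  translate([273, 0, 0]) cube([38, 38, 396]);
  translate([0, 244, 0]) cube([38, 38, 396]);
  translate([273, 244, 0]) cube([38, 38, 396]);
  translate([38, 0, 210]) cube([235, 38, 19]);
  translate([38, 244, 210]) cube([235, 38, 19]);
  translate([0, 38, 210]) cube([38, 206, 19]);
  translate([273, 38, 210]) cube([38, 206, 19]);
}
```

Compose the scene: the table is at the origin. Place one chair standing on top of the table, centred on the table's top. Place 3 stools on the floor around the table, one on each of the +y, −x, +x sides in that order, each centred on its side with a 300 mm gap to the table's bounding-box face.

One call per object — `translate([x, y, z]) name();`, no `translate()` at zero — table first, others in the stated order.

table();
translate([336, 251, 688]) chair();
translate([420, 1244, 0]) stool();
translate([-611, 331, 0]) stool();
translate([1451, 331, 0]) stool();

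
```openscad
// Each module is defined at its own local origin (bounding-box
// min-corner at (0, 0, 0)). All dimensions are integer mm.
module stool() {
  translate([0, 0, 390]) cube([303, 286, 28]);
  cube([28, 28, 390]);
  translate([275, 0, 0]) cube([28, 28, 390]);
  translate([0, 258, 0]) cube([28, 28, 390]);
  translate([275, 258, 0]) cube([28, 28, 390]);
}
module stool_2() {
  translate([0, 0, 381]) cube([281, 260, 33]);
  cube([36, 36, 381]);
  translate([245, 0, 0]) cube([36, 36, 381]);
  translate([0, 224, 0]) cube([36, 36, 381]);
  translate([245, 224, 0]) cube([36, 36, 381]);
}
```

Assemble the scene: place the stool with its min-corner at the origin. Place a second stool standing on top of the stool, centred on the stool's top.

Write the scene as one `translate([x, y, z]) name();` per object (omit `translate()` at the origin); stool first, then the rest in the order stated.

stool();
translate([11, 13, 418]) stool_2();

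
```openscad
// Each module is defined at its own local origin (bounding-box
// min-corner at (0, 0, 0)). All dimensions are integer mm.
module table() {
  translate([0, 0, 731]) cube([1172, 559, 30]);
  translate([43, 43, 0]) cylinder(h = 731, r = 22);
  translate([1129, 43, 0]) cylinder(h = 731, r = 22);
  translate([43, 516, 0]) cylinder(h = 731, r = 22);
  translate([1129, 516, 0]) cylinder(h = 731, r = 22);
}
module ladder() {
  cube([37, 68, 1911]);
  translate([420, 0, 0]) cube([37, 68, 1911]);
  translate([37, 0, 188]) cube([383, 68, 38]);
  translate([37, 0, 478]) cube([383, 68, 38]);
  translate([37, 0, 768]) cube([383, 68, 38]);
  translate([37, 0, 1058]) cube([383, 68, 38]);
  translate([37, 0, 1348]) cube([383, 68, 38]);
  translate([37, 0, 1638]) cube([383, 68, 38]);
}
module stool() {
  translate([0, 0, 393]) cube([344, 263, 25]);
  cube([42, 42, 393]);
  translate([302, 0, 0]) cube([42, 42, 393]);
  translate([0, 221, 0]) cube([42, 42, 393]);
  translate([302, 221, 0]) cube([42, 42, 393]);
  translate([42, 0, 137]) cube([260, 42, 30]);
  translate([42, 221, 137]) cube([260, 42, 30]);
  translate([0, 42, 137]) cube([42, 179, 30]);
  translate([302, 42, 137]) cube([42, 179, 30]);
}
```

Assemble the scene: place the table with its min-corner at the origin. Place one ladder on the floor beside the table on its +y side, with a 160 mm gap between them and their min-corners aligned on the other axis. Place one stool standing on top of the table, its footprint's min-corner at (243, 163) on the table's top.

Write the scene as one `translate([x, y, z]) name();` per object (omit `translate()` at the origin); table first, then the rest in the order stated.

table();
translate([0, 719, 0]) ladder();
translate([243, 163, 761]) stool();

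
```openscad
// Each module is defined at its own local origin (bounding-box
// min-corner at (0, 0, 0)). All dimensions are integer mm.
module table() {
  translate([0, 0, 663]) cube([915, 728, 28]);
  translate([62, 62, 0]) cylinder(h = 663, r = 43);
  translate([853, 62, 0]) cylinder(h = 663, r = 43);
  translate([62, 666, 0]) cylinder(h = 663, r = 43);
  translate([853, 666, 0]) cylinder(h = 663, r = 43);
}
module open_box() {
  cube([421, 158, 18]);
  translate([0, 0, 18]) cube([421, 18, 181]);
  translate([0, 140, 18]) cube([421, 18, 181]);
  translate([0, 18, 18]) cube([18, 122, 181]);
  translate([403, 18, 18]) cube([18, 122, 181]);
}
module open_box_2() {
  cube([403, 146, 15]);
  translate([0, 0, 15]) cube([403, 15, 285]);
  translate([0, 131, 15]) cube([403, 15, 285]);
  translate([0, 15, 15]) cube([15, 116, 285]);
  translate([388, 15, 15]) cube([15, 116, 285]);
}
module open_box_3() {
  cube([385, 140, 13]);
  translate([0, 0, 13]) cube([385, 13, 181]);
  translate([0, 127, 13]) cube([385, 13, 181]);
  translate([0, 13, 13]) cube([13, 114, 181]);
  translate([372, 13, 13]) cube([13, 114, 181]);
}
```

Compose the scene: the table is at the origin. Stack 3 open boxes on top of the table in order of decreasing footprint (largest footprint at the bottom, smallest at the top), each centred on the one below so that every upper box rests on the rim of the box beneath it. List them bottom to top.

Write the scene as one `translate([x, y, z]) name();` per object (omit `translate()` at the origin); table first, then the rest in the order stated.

table();
translate([247, 285, 691]) open_box();
translate([256, 291, 890]) open_box_2();
translate([265, 294, 1190]) open_box_3();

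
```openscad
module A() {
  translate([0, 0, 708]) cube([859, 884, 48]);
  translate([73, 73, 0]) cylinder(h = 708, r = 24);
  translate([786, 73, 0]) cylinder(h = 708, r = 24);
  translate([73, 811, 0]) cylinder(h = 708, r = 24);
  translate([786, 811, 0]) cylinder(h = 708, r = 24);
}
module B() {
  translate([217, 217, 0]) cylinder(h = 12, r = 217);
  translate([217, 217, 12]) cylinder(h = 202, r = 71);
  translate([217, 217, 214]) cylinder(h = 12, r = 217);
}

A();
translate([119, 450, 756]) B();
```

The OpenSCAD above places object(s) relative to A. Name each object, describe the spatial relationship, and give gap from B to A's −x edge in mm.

The spool's min-x is at 119; the table's min-x is 0; gap = 119 mm.

A is a table. B is a spool. The spool is on top of the table. The gap from the spool to the table's −x edge is 119 mm.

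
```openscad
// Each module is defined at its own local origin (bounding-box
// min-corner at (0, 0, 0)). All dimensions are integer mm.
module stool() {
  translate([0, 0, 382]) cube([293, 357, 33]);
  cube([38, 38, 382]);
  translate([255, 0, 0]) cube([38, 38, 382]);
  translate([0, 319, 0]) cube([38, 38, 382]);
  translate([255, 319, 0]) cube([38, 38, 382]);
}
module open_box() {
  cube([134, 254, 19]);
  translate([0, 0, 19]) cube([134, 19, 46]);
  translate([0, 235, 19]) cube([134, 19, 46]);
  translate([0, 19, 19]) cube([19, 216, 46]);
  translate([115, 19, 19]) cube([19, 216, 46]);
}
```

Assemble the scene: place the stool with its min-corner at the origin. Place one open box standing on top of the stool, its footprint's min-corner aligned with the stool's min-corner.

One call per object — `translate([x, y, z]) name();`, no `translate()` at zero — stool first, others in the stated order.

stool();
translate([0, 0, 415]) open_box();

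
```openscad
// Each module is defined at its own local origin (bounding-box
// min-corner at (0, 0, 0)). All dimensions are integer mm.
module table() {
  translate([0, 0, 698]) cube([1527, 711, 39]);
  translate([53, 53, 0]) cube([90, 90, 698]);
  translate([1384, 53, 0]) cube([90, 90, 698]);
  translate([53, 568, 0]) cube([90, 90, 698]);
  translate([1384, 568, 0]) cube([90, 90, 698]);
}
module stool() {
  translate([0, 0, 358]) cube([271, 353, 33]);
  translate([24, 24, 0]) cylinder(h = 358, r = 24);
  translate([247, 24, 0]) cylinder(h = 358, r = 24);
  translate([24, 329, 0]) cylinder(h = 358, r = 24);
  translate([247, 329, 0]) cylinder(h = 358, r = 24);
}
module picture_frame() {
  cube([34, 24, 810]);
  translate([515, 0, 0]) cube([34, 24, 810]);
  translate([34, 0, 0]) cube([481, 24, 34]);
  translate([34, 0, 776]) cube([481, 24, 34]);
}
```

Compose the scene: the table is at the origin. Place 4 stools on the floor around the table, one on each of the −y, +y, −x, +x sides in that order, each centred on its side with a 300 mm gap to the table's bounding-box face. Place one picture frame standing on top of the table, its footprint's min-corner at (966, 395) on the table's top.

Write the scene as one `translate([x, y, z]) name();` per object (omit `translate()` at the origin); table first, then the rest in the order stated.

table();
translate([628, -653, 0]) stool();
translate([628, 1011, 0]) stool();
translate([-571, 179, 0]) stool();
translate([1827, 179, 0]) stool();
translate([966, 395, 737]) picture_frame();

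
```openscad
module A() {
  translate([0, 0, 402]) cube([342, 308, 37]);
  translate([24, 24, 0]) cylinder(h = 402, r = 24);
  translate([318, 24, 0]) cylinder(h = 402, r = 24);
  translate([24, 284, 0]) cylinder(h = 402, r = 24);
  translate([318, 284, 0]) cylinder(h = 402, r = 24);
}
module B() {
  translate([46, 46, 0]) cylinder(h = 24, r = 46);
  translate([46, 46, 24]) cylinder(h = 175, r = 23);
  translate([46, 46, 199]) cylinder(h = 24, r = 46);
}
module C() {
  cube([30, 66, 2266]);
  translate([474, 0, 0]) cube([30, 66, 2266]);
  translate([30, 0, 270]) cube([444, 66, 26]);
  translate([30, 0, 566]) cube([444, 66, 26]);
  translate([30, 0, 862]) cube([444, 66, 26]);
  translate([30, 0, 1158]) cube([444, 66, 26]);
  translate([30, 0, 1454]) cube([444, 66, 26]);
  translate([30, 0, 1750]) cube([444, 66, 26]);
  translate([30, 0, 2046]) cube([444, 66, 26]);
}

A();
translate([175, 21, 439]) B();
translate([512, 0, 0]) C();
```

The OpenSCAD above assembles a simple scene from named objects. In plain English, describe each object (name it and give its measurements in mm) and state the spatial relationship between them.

A is a four-legged stool. The seat is a 342×308×37 mm slab whose top surface is at z = 439 mm; four round legs, each 48 mm in diameter, run from the floor (z = 0) to the underside of the seat, each leg's axis is inset half a diameter from the nearest pair of seat edges (so the leg's bounding box is flush with the corner).

B is a spool: two coaxial disc flanges of radius 46 mm and thickness 24 mm, joined by a core cylinder of radius 23 mm and height 175 mm. The lower flange rests on z = 0 and the three cylinders share a vertical axis.

C is a wooden ladder with two side rails of 30×66 mm section and 2266 mm height, set 504 mm apart overall. Between them run 7 rectangular rungs (66 mm deep, 26 mm thick), front faces flush with the rails' −y face. The bottom of the first rung is 270 mm above the floor and each subsequent rung is 296 mm higher than the one below.

The spool is on top of the stool. The ladder is on the floor beside the stool on its +x side.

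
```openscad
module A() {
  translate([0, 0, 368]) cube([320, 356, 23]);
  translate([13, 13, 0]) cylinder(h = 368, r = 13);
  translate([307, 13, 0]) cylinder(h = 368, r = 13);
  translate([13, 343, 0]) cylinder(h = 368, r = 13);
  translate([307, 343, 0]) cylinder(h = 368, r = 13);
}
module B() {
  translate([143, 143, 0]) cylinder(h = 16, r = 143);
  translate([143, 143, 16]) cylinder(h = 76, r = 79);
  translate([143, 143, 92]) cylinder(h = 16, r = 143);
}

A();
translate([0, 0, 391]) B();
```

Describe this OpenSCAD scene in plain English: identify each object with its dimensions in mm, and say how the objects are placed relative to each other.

A is a four-legged stool. The seat is 320×356 mm, 23 mm thick, top at z = 391 mm. It stands on four round legs, each 26 mm in diameter, from z = 0 to the seat underside, each leg's axis is inset half a diameter from the nearest pair of seat edges (so the leg's bounding box is flush with the corner).

B is a spool: two coaxial disc flanges of radius 143 mm and thickness 16 mm, joined by a core cylinder of radius 79 mm and height 76 mm. The lower flange rests on z = 0 and the three cylinders share a vertical axis.

The spool is on top of the stool.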